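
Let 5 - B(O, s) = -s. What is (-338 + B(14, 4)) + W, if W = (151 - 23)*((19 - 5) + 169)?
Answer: 23095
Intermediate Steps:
B(O, s) = 5 + s (B(O, s) = 5 - (-1)*s = 5 + s)
W = 23424 (W = 128*(14 + 169) = 128*183 = 23424)
(-338 + B(14, 4)) + W = (-338 + (5 + 4)) + 23424 = (-338 + 9) + 23424 = -329 + 23424 = 23095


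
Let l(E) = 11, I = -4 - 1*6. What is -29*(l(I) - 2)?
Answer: -261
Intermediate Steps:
I = -10 (I = -4 - 6 = -10)
-29*(l(I) - 2) = -29*(11 - 2) = -29*9 = -261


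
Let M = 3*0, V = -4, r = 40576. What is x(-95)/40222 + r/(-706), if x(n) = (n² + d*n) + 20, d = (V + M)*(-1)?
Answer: -812965191/14198366 ≈ -57.258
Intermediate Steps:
M = 0
d = 4 (d = (-4 + 0)*(-1) = -4*(-1) = 4)
x(n) = 20 + n² + 4*n (x(n) = (n² + 4*n) + 20 = 20 + n² + 4*n)
x(-95)/40222 + r/(-706) = (20 + (-95)² + 4*(-95))/40222 + 40576/(-706) = (20 + 9025 - 380)*(1/40222) + 40576*(-1/706) = 8665*(1/40222) - 20288/353 = 8665/40222 - 20288/353 = -812965191/14198366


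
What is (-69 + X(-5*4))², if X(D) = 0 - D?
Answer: 2401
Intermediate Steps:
X(D) = -D
(-69 + X(-5*4))² = (-69 - (-5)*4)² = (-69 - 1*(-20))² = (-69 + 20)² = (-49)² = 2401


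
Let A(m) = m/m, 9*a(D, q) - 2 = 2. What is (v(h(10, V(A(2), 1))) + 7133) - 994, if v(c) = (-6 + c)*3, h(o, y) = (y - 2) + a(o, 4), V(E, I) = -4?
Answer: 18313/3 ≈ 6104.3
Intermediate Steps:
a(D, q) = 4/9 (a(D, q) = 2/9 + (1/9)*2 = 2/9 + 2/9 = 4/9)
A(m) = 1
h(o, y) = -14/9 + y (h(o, y) = (y - 2) + 4/9 = (-2 + y) + 4/9 = -14/9 + y)
v(c) = -18 + 3*c
(v(h(10, V(A(2), 1))) + 7133) - 994 = ((-18 + 3*(-14/9 - 4)) + 7133) - 994 = ((-18 + 3*(-50/9)) + 7133) - 994 = ((-18 - 50/3) + 7133) - 994 = (-104/3 + 7133) - 994 = 21295/3 - 994 = 18313/3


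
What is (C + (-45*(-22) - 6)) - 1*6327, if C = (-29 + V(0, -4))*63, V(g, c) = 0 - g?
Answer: -7170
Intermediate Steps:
V(g, c) = -g
C = -1827 (C = (-29 - 1*0)*63 = (-29 + 0)*63 = -29*63 = -1827)
(C + (-45*(-22) - 6)) - 1*6327 = (-1827 + (-45*(-22) - 6)) - 1*6327 = (-1827 + (990 - 6)) - 6327 = (-1827 + 984) - 6327 = -843 - 6327 = -7170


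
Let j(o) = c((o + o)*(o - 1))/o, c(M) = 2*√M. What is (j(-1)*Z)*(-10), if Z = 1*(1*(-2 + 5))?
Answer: 120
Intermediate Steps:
j(o) = 2*√2*√(o*(-1 + o))/o (j(o) = (2*√((o + o)*(o - 1)))/o = (2*√((2*o)*(-1 + o)))/o = (2*√(2*o*(-1 + o)))/o = (2*(√2*√(o*(-1 + o))))/o = (2*√2*√(o*(-1 + o)))/o = 2*√2*√(o*(-1 + o))/o)
Z = 3 (Z = 1*(1*3) = 1*3 = 3)
(j(-1)*Z)*(-10) = ((2*√2*√(-(-1 - 1))/(-1))*3)*(-10) = ((2*√2*(-1)*√(-1*(-2)))*3)*(-10) = ((2*√2*(-1)*√2)*3)*(-10) = -4*3*(-10) = -12*(-10) = 120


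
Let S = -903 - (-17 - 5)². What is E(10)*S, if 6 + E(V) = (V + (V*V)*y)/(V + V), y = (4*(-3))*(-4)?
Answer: -650503/2 ≈ -3.2525e+5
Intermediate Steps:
y = 48 (y = -12*(-4) = 48)
E(V) = -6 + (V + 48*V²)/(2*V) (E(V) = -6 + (V + (V*V)*48)/(V + V) = -6 + (V + V²*48)/((2*V)) = -6 + (V + 48*V²)*(1/(2*V)) = -6 + (V + 48*V²)/(2*V))
S = -1387 (S = -903 - 1*(-22)² = -903 - 1*484 = -903 - 484 = -1387)
E(10)*S = (-11/2 + 24*10)*(-1387) = (-11/2 + 240)*(-1387) = (469/2)*(-1387) = -650503/2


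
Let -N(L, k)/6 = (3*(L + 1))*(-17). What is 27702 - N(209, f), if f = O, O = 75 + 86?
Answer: -36558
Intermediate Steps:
O = 161
f = 161
N(L, k) = 306 + 306*L (N(L, k) = -6*3*(L + 1)*(-17) = -6*3*(1 + L)*(-17) = -6*(3 + 3*L)*(-17) = -6*(-51 - 51*L) = 306 + 306*L)
27702 - N(209, f) = 27702 - (306 + 306*209) = 27702 - (306 + 63954) = 27702 - 1*64260 = 27702 - 64260 = -36558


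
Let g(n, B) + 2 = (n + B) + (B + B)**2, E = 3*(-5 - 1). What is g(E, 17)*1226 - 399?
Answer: 1413179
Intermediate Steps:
E = -18 (E = 3*(-6) = -18)
g(n, B) = -2 + B + n + 4*B**2 (g(n, B) = -2 + ((n + B) + (B + B)**2) = -2 + ((B + n) + (2*B)**2) = -2 + ((B + n) + 4*B**2) = -2 + (B + n + 4*B**2) = -2 + B + n + 4*B**2)
g(E, 17)*1226 - 399 = (-2 + 17 - 18 + 4*17**2)*1226 - 399 = (-2 + 17 - 18 + 4*289)*1226 - 399 = (-2 + 17 - 18 + 1156)*1226 - 399 = 1153*1226 - 399 = 1413578 - 399 = 1413179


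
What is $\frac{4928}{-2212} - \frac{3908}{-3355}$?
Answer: $- \frac{281748}{265045} \approx -1.063$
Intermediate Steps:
$\frac{4928}{-2212} - \frac{3908}{-3355} = 4928 \left(- \frac{1}{2212}\right) - - \frac{3908}{3355} = - \frac{176}{79} + \frac{3908}{3355} = - \frac{281748}{265045}$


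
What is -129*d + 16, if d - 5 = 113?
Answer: -15206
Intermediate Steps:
d = 118 (d = 5 + 113 = 118)
-129*d + 16 = -129*118 + 16 = -15222 + 16 = -15206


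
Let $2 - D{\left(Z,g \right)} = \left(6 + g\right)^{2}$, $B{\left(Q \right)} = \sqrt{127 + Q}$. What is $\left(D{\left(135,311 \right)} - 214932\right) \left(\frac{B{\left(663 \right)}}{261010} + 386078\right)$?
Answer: $-121776336682 - \frac{315419 \sqrt{790}}{261010} \approx -1.2178 \cdot 10^{11}$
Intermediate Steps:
$D{\left(Z,g \right)} = 2 - \left(6 + g\right)^{2}$
$\left(D{\left(135,311 \right)} - 214932\right) \left(\frac{B{\left(663 \right)}}{261010} + 386078\right) = \left(\left(2 - \left(6 + 311\right)^{2}\right) - 214932\right) \left(\frac{\sqrt{127 + 663}}{261010} + 386078\right) = \left(\left(2 - 317^{2}\right) - 214932\right) \left(\sqrt{790} \cdot \frac{1}{261010} + 386078\right) = \left(\left(2 - 100489\right) - 214932\right) \left(\frac{\sqrt{790}}{261010} + 386078\right) = \left(\left(2 - 100489\right) - 214932\right) \left(386078 + \frac{\sqrt{790}}{261010}\right) = \left(-100487 - 214932\right) \left(386078 + \frac{\sqrt{790}}{261010}\right) = - 315419 \left(386078 + \frac{\sqrt{790}}{261010}\right) = -121776336682 - \frac{315419 \sqrt{790}}{261010}$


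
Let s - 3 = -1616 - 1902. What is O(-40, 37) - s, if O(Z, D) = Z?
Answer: 3475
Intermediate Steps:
s = -3515 (s = 3 + (-1616 - 1902) = 3 - 3518 = -3515)
O(-40, 37) - s = -40 - 1*(-3515) = -40 + 3515 = 3475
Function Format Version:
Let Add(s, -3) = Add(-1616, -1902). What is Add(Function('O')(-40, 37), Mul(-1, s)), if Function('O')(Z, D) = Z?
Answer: 3475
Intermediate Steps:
s = -3515 (s = Add(3, Add(-1616, -1902)) = Add(3, -3518) = -3515)
Add(Function('O')(-40, 37), Mul(-1, s)) = Add(-40, Mul(-1, -3515)) = Add(-40, 3515) = 3475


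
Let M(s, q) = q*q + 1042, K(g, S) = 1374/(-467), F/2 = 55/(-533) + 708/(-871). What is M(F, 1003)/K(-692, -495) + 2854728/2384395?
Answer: -1121359918994443/3276158730 ≈ -3.4228e+5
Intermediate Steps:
F = -65426/35711 (F = 2*(55/(-533) + 708/(-871)) = 2*(55*(-1/533) + 708*(-1/871)) = 2*(-55/533 - 708/871) = 2*(-32713/35711) = -65426/35711 ≈ -1.8321)
K(g, S) = -1374/467 (K(g, S) = 1374*(-1/467) = -1374/467)
M(s, q) = 1042 + q² (M(s, q) = q² + 1042 = 1042 + q²)
M(F, 1003)/K(-692, -495) + 2854728/2384395 = (1042 + 1003²)/(-1374/467) + 2854728/2384395 = (1042 + 1006009)*(-467/1374) + 2854728*(1/2384395) = 1007051*(-467/1374) + 2854728/2384395 = -470292817/1374 + 2854728/2384395 = -1121359918994443/3276158730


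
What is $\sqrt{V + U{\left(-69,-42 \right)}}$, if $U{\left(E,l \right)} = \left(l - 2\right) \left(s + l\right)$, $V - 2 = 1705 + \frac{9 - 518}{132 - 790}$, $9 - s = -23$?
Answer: $\frac{\sqrt{929908630}}{658} \approx 46.344$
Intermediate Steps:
$s = 32$ ($s = 9 - -23 = 9 + 23 = 32$)
$V = \frac{1123715}{658}$ ($V = 2 + \left(1705 + \frac{9 - 518}{132 - 790}\right) = 2 + \left(1705 - \frac{509}{-658}\right) = 2 + \left(1705 - - \frac{509}{658}\right) = 2 + \left(1705 + \frac{509}{658}\right) = 2 + \frac{1122399}{658} = \frac{1123715}{658} \approx 1707.8$)
$U{\left(E,l \right)} = \left(-2 + l\right) \left(32 + l\right)$ ($U{\left(E,l \right)} = \left(l - 2\right) \left(32 + l\right) = \left(-2 + l\right) \left(32 + l\right)$)
$\sqrt{V + U{\left(-69,-42 \right)}} = \sqrt{\frac{1123715}{658} + \left(-64 + \left(-42\right)^{2} + 30 \left(-42\right)\right)} = \sqrt{\frac{1123715}{658} - -440} = \sqrt{\frac{1123715}{658} + 440} = \sqrt{\frac{1413235}{658}} = \frac{\sqrt{929908630}}{658}$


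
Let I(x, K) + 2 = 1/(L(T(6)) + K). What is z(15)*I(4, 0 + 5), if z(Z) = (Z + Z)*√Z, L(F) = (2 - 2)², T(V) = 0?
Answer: -54*√15 ≈ -209.14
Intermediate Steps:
L(F) = 0 (L(F) = 0² = 0)
z(Z) = 2*Z^(3/2) (z(Z) = (2*Z)*√Z = 2*Z^(3/2))
I(x, K) = -2 + 1/K (I(x, K) = -2 + 1/(0 + K) = -2 + 1/K)
z(15)*I(4, 0 + 5) = (2*15^(3/2))*(-2 + 1/(0 + 5)) = (2*(15*√15))*(-2 + 1/5) = (30*√15)*(-2 + ⅕) = (30*√15)*(-9/5) = -54*√15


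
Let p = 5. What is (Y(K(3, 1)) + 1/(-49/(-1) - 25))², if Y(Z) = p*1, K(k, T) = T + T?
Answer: 14641/576 ≈ 25.418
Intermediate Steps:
K(k, T) = 2*T
Y(Z) = 5 (Y(Z) = 5*1 = 5)
(Y(K(3, 1)) + 1/(-49/(-1) - 25))² = (5 + 1/(-49/(-1) - 25))² = (5 + 1/(-49*(-1) - 25))² = (5 + 1/(49 - 25))² = (5 + 1/24)² = (121/24)² = 14641/576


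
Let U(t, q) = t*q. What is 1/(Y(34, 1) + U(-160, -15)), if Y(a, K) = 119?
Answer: 1/2519 ≈ 0.00039698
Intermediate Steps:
U(t, q) = q*t
1/(Y(34, 1) + U(-160, -15)) = 1/(119 - 15*(-160)) = 1/(119 + 2400) = 1/2519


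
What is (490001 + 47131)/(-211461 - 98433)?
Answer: -89522/51649 ≈ -1.7333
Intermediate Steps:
(490001 + 47131)/(-211461 - 98433) = 537132/(-309894) = 537132*(-1/309894) = -89522/51649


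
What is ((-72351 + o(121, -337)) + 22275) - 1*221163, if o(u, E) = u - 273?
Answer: -271391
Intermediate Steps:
o(u, E) = -273 + u
((-72351 + o(121, -337)) + 22275) - 1*221163 = ((-72351 + (-273 + 121)) + 22275) - 1*221163 = ((-72351 - 152) + 22275) - 221163 = (-72503 + 22275) - 221163 = -50228 - 221163 = -271391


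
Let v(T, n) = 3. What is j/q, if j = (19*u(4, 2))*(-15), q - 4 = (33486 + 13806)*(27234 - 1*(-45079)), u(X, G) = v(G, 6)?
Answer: -171/683965280 ≈ -2.5001e-7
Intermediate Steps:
u(X, G) = 3
q = 3419826400 (q = 4 + (33486 + 13806)*(27234 - 1*(-45079)) = 4 + 47292*(27234 + 45079) = 4 + 47292*72313 = 4 + 3419826396 = 3419826400)
j = -855 (j = (19*3)*(-15) = 57*(-15) = -855)
j/q = -855/3419826400 = -855*1/3419826400 = -171/683965280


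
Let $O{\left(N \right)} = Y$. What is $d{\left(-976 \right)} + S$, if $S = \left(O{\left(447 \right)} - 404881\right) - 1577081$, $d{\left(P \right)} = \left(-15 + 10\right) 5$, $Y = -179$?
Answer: $-1982166$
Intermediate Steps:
$O{\left(N \right)} = -179$
$d{\left(P \right)} = -25$ ($d{\left(P \right)} = \left(-5\right) 5 = -25$)
$S = -1982141$ ($S = \left(-179 - 404881\right) - 1577081 = -405060 - 1577081 = -1982141$)
$d{\left(-976 \right)} + S = -25 - 1982141 = -1982166$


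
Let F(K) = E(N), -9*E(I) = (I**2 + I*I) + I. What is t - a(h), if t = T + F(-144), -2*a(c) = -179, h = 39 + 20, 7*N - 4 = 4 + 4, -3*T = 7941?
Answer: -804779/294 ≈ -2737.3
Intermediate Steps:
T = -2647 (T = -1/3*7941 = -2647)
N = 12/7 (N = 4/7 + (4 + 4)/7 = 4/7 + (1/7)*8 = 4/7 + 8/7 = 12/7 ≈ 1.7143)
E(I) = -2*I**2/9 - I/9 (E(I) = -((I**2 + I*I) + I)/9 = -((I**2 + I**2) + I)/9 = -(2*I**2 + I)/9 = -(I + 2*I**2)/9 = -2*I**2/9 - I/9)
F(K) = -124/147 (F(K) = -1/9*12/7*(1 + 2*(12/7)) = -1/9*12/7*(1 + 24/7) = -1/9*12/7*31/7 = -124/147)
h = 59
a(c) = 179/2 (a(c) = -1/2*(-179) = 179/2)
t = -389233/147 (t = -2647 - 124/147 = -389233/147 ≈ -2647.8)
t - a(h) = -389233/147 - 1*179/2 = -389233/147 - 179/2 = -804779/294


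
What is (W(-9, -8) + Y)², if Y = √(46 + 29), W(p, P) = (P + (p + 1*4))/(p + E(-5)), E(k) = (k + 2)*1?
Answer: 10969/144 + 65*√3/6 ≈ 94.938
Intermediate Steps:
E(k) = 2 + k (E(k) = (2 + k)*1 = 2 + k)
W(p, P) = (4 + P + p)/(-3 + p) (W(p, P) = (P + (p + 1*4))/(p + (2 - 5)) = (P + (p + 4))/(p - 3) = (P + (4 + p))/(-3 + p) = (4 + P + p)/(-3 + p))
Y = 5*√3 (Y = √75 = 5*√3 ≈ 8.6602)
(W(-9, -8) + Y)² = ((4 - 8 - 9)/(-3 - 9) + 5*√3)² = (-13/(-12) + 5*√3)² = (-1/12*(-13) + 5*√3)² = (13/12 + 5*√3)²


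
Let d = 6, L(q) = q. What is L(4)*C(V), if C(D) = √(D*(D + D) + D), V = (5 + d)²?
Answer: 396*√3 ≈ 685.89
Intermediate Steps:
V = 121 (V = (5 + 6)² = 11² = 121)
C(D) = √(D + 2*D²) (C(D) = √(D*(2*D) + D) = √(2*D² + D) = √(D + 2*D²))
L(4)*C(V) = 4*√(121*(1 + 2*121)) = 4*√(121*(1 + 242)) = 4*√(121*243) = 4*√29403 = 4*(99*√3) = 396*√3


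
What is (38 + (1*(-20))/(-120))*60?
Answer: 2290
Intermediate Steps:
(38 + (1*(-20))/(-120))*60 = (38 - 20*(-1/120))*60 = (38 + 1/6)*60 = (229/6)*60 = 2290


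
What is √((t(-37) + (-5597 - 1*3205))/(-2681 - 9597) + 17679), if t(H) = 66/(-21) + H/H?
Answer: √2665204689102/12278 ≈ 132.97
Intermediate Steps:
t(H) = -15/7 (t(H) = 66*(-1/21) + 1 = -22/7 + 1 = -15/7)
√((t(-37) + (-5597 - 1*3205))/(-2681 - 9597) + 17679) = √((-15/7 + (-5597 - 1*3205))/(-2681 - 9597) + 17679) = √((-15/7 + (-5597 - 3205))/(-12278) + 17679) = √((-15/7 - 8802)*(-1/12278) + 17679) = √(-61629/7*(-1/12278) + 17679) = √(61629/85946 + 17679) = √(1519500963/85946) = √2665204689102/12278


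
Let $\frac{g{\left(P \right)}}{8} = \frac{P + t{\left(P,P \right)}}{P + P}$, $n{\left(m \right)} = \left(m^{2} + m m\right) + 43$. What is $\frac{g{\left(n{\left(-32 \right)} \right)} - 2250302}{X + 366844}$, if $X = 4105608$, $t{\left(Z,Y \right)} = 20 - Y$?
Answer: $- \frac{2352690701}{4675948566} \approx -0.50315$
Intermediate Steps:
$n{\left(m \right)} = 43 + 2 m^{2}$ ($n{\left(m \right)} = \left(m^{2} + m^{2}\right) + 43 = 2 m^{2} + 43 = 43 + 2 m^{2}$)
$g{\left(P \right)} = \frac{80}{P}$ ($g{\left(P \right)} = 8 \frac{P - \left(-20 + P\right)}{P + P} = 8 \frac{20}{2 P} = 8 \cdot 20 \frac{1}{2 P} = 8 \frac{10}{P} = \frac{80}{P}$)
$\frac{g{\left(n{\left(-32 \right)} \right)} - 2250302}{X + 366844} = \frac{\frac{80}{43 + 2 \left(-32\right)^{2}} - 2250302}{4105608 + 366844} = \frac{\frac{80}{43 + 2 \cdot 1024} - 2250302}{4472452} = \left(\frac{80}{43 + 2048} - 2250302\right) \frac{1}{4472452} = \left(\frac{80}{2091} - 2250302\right) \frac{1}{4472452} = \left(- \frac{4705381402}{2091}\right) \frac{1}{4472452} = - \frac{2352690701}{4675948566}$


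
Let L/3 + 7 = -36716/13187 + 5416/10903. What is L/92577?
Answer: -1335338783/4436841012599 ≈ -0.00030097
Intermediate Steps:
L = -4006016349/143777861 (L = -21 + 3*(-36716/13187 + 5416/10903) = -21 + 3*(-328893756/143777861) = -21 - 986681268/143777861 = -4006016349/143777861 ≈ -27.863)
L/92577 = -4006016349/143777861/92577 = -4006016349/143777861*1/92577 = -1335338783/4436841012599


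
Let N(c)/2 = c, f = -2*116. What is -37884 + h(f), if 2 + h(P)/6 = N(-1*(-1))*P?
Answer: -40680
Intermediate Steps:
f = -232
N(c) = 2*c
h(P) = -12 + 12*P (h(P) = -12 + 6*((2*(-1*(-1)))*P) = -12 + 6*((2*1)*P) = -12 + 6*(2*P) = -12 + 12*P)
-37884 + h(f) = -37884 + (-12 + 12*(-232)) = -37884 + (-12 - 2784) = -37884 - 2796 = -40680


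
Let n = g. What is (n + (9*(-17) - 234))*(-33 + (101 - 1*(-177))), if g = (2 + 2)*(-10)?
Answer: -104615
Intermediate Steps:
g = -40 (g = 4*(-10) = -40)
n = -40
(n + (9*(-17) - 234))*(-33 + (101 - 1*(-177))) = (-40 + (9*(-17) - 234))*(-33 + (101 - 1*(-177))) = (-40 + (-153 - 234))*(-33 + (101 + 177)) = (-40 - 387)*(-33 + 278) = -427*245 = -104615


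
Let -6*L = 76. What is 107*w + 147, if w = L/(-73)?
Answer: 36259/219 ≈ 165.57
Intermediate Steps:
L = -38/3 (L = -⅙*76 = -38/3 ≈ -12.667)
w = 38/219 (w = -38/3/(-73) = -38/3*(-1/73) = 38/219 ≈ 0.17352)
107*w + 147 = 107*(38/219) + 147 = 4066/219 + 147 = 36259/219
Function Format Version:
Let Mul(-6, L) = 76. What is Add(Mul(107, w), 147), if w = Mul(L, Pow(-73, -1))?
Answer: Rational(36259, 219) ≈ 165.57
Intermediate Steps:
L = Rational(-38, 3) (L = Mul(Rational(-1, 6), 76) = Rational(-38, 3) ≈ -12.667)
w = Rational(38, 219) (w = Mul(Rational(-38, 3), Pow(-73, -1)) = Mul(Rational(-38, 3), Rational(-1, 73)) = Rational(38, 219) ≈ 0.17352)
Add(Mul(107, w), 147) = Add(Mul(107, Rational(38, 219)), 147) = Add(Rational(4066, 219), 147) = Rational(36259, 219)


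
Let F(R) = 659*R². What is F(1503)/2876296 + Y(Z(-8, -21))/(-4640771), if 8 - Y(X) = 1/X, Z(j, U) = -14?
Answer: 48360585799735883/93437617449512 ≈ 517.57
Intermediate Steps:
Y(X) = 8 - 1/X
F(1503)/2876296 + Y(Z(-8, -21))/(-4640771) = (659*1503²)/2876296 + (8 - 1/(-14))/(-4640771) = (659*2259009)*(1/2876296) + (8 - 1*(-1/14))*(-1/4640771) = 1488686931*(1/2876296) + (8 + 1/14)*(-1/4640771) = 1488686931/2876296 + (113/14)*(-1/4640771) = 1488686931/2876296 - 113/64970794 = 48360585799735883/93437617449512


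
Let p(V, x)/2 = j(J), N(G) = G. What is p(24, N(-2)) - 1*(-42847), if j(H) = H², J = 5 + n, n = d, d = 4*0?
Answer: 42897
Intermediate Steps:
d = 0
n = 0
J = 5 (J = 5 + 0 = 5)
p(V, x) = 50 (p(V, x) = 2*5² = 2*25 = 50)
p(24, N(-2)) - 1*(-42847) = 50 - 1*(-42847) = 50 + 42847 = 42897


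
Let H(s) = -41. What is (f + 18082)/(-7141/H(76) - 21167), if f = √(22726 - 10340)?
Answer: -370681/430353 - 41*√12386/860706 ≈ -0.86664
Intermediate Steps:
f = √12386 ≈ 111.29
(f + 18082)/(-7141/H(76) - 21167) = (√12386 + 18082)/(-7141/(-41) - 21167) = (18082 + √12386)/(-7141*(-1/41) - 21167) = (18082 + √12386)/(7141/41 - 21167) = (18082 + √12386)/(-860706/41) = (18082 + √12386)*(-41/860706) = -370681/430353 - 41*√12386/860706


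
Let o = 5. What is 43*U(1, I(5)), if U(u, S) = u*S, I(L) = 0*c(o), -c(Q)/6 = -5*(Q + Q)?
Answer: 0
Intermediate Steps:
c(Q) = 60*Q (c(Q) = -(-30)*(Q + Q) = -(-30)*2*Q = -(-60)*Q = 60*Q)
I(L) = 0 (I(L) = 0*(60*5) = 0*300 = 0)
U(u, S) = S*u
43*U(1, I(5)) = 43*(0*1) = 43*0 = 0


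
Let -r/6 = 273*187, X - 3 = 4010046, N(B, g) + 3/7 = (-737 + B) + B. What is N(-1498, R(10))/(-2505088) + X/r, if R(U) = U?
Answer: -279010612715/21314541248 ≈ -13.090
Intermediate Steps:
N(B, g) = -5162/7 + 2*B (N(B, g) = -3/7 + ((-737 + B) + B) = -3/7 + (-737 + 2*B) = -5162/7 + 2*B)
X = 4010049 (X = 3 + 4010046 = 4010049)
r = -306306 (r = -1638*187 = -6*51051 = -306306)
N(-1498, R(10))/(-2505088) + X/r = (-5162/7 + 2*(-1498))/(-2505088) + 4010049/(-306306) = (-5162/7 - 2996)*(-1/2505088) + 4010049*(-1/306306) = -26134/7*(-1/2505088) - 445561/34034 = 13067/8767808 - 445561/34034 = -279010612715/21314541248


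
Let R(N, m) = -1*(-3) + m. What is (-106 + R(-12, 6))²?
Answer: 9409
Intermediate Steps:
R(N, m) = 3 + m
(-106 + R(-12, 6))² = (-106 + (3 + 6))² = (-106 + 9)² = (-97)² = 9409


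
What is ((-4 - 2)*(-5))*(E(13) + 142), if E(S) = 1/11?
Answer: 46890/11 ≈ 4262.7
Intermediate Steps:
E(S) = 1/11
((-4 - 2)*(-5))*(E(13) + 142) = ((-4 - 2)*(-5))*(1/11 + 142) = -6*(-5)*(1563/11) = 30*(1563/11) = 46890/11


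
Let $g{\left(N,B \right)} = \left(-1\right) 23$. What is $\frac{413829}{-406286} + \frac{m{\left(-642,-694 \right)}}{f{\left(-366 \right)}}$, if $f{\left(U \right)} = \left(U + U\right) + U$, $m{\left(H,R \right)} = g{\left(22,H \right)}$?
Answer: $- \frac{111259916}{111525507} \approx -0.99762$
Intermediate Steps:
$g{\left(N,B \right)} = -23$
$m{\left(H,R \right)} = -23$
$f{\left(U \right)} = 3 U$ ($f{\left(U \right)} = 2 U + U = 3 U$)
$\frac{413829}{-406286} + \frac{m{\left(-642,-694 \right)}}{f{\left(-366 \right)}} = \frac{413829}{-406286} - \frac{23}{3 \left(-366\right)} = 413829 \left(- \frac{1}{406286}\right) - \frac{23}{-1098} = - \frac{413829}{406286} - - \frac{23}{1098} = - \frac{413829}{406286} + \frac{23}{1098} = - \frac{111259916}{111525507}$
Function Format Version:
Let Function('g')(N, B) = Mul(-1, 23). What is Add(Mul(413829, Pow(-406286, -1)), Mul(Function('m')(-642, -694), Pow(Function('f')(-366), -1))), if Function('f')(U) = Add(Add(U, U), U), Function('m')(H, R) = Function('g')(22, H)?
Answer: Rational(-111259916, 111525507) ≈ -0.99762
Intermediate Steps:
Function('g')(N, B) = -23
Function('m')(H, R) = -23
Function('f')(U) = Mul(3, U) (Function('f')(U) = Add(Mul(2, U), U) = Mul(3, U))
Add(Mul(413829, Pow(-406286, -1)), Mul(Function('m')(-642, -694), Pow(Function('f')(-366), -1))) = Add(Mul(413829, Pow(-406286, -1)), Mul(-23, Pow(Mul(3, -366), -1))) = Add(Mul(413829, Rational(-1, 406286)), Mul(-23, Pow(-1098, -1))) = Add(Rational(-413829, 406286), Mul(-23, Rational(-1, 1098))) = Add(Rational(-413829, 406286), Rational(23, 1098)) = Rational(-111259916, 111525507)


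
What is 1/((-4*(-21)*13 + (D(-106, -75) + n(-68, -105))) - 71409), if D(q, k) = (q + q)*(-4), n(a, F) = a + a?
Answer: -1/69605 ≈ -1.4367e-5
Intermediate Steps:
n(a, F) = 2*a
D(q, k) = -8*q (D(q, k) = (2*q)*(-4) = -8*q)
1/((-4*(-21)*13 + (D(-106, -75) + n(-68, -105))) - 71409) = 1/((-4*(-21)*13 + (-8*(-106) + 2*(-68))) - 71409) = 1/((84*13 + (848 - 136)) - 71409) = 1/((1092 + 712) - 71409) = 1/(1804 - 71409) = 1/(-69605) = -1/69605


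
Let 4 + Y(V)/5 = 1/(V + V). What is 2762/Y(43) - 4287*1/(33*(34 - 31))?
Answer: -10289291/56595 ≈ -181.81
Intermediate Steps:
Y(V) = -20 + 5/(2*V) (Y(V) = -20 + 5/(V + V) = -20 + 5/((2*V)) = -20 + 5*(1/(2*V)) = -20 + 5/(2*V))
2762/Y(43) - 4287*1/(33*(34 - 31)) = 2762/(-20 + (5/2)/43) - 4287*1/(33*(34 - 31)) = 2762/(-20 + (5/2)*(1/43)) - 4287/(3*33) = 2762/(-20 + 5/86) - 4287/99 = 2762/(-1715/86) - 4287*1/99 = 2762*(-86/1715) - 1429/33 = -237532/1715 - 1429/33 = -10289291/56595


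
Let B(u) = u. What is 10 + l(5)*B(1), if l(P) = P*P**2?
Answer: 135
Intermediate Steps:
l(P) = P**3
10 + l(5)*B(1) = 10 + 5**3*1 = 10 + 125*1 = 10 + 125 = 135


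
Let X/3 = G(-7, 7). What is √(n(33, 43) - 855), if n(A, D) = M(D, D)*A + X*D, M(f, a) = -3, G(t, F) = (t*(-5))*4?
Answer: √17106 ≈ 130.79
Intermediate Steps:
G(t, F) = -20*t (G(t, F) = -5*t*4 = -20*t)
X = 420 (X = 3*(-20*(-7)) = 3*140 = 420)
n(A, D) = -3*A + 420*D
√(n(33, 43) - 855) = √((-3*33 + 420*43) - 855) = √((-99 + 18060) - 855) = √(17961 - 855) = √17106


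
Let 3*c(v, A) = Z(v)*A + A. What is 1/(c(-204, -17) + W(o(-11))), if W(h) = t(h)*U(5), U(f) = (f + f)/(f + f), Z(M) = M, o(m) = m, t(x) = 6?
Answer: 3/3469 ≈ 0.00086480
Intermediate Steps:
U(f) = 1 (U(f) = (2*f)/((2*f)) = (2*f)*(1/(2*f)) = 1)
c(v, A) = A/3 + A*v/3 (c(v, A) = (v*A + A)/3 = (A*v + A)/3 = (A + A*v)/3 = A/3 + A*v/3)
W(h) = 6 (W(h) = 6*1 = 6)
1/(c(-204, -17) + W(o(-11))) = 1/((1/3)*(-17)*(1 - 204) + 6) = 1/((1/3)*(-17)*(-203) + 6) = 1/(3451/3 + 6) = 1/(3469/3) = 3/3469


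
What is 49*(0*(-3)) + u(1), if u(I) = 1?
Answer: 1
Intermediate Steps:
49*(0*(-3)) + u(1) = 49*(0*(-3)) + 1 = 49*0 + 1 = 0 + 1 = 1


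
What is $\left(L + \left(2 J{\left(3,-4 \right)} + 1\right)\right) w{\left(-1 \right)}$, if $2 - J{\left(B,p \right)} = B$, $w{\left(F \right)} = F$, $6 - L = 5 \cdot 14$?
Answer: $65$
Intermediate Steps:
$L = -64$ ($L = 6 - 5 \cdot 14 = 6 - 70 = -64$)
$J{\left(B,p \right)} = 2 - B$
$\left(L + \left(2 J{\left(3,-4 \right)} + 1\right)\right) w{\left(-1 \right)} = \left(-64 + \left(2 \left(2 - 3\right) + 1\right)\right) \left(-1\right) = \left(-64 + \left(2 \left(-1\right) + 1\right)\right) \left(-1\right) = \left(-64 + \left(-2 + 1\right)\right) \left(-1\right) = \left(-64 - 1\right) \left(-1\right) = \left(-65\right) \left(-1\right) = 65$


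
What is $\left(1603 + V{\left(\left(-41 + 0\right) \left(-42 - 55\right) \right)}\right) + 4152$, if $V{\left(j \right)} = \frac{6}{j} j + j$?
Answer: $9738$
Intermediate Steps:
$V{\left(j \right)} = 6 + j$
$\left(1603 + V{\left(\left(-41 + 0\right) \left(-42 - 55\right) \right)}\right) + 4152 = \left(1603 + \left(6 + \left(-41 + 0\right) \left(-42 - 55\right)\right)\right) + 4152 = \left(1603 + \left(6 - -3977\right)\right) + 4152 = \left(1603 + \left(6 + 3977\right)\right) + 4152 = \left(1603 + 3983\right) + 4152 = 5586 + 4152 = 9738$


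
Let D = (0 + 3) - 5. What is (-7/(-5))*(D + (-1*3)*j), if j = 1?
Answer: -7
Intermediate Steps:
D = -2 (D = 3 - 5 = -2)
(-7/(-5))*(D + (-1*3)*j) = (-7/(-5))*(-2 - 1*3*1) = (-7*(-1/5))*(-2 - 3*1) = 7*(-2 - 3)/5 = (7/5)*(-5) = -7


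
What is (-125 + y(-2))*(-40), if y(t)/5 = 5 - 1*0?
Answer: 4000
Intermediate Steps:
y(t) = 25 (y(t) = 5*(5 - 1*0) = 5*(5 + 0) = 5*5 = 25)
(-125 + y(-2))*(-40) = (-125 + 25)*(-40) = -100*(-40) = 4000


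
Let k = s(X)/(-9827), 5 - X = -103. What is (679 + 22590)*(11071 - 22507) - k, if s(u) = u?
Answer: -2615006798760/9827 ≈ -2.6610e+8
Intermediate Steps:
X = 108 (X = 5 - 1*(-103) = 5 + 103 = 108)
k = -108/9827 (k = 108/(-9827) = 108*(-1/9827) = -108/9827 ≈ -0.010990)
(679 + 22590)*(11071 - 22507) - k = (679 + 22590)*(11071 - 22507) - 1*(-108/9827) = 23269*(-11436) + 108/9827 = -266104284 + 108/9827 = -2615006798760/9827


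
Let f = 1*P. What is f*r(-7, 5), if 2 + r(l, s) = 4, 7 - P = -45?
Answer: 104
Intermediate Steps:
P = 52 (P = 7 - 1*(-45) = 7 + 45 = 52)
r(l, s) = 2 (r(l, s) = -2 + 4 = 2)
f = 52 (f = 1*52 = 52)
f*r(-7, 5) = 52*2 = 104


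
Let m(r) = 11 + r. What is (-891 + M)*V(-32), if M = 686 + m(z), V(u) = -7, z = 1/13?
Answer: 17647/13 ≈ 1357.5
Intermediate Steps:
z = 1/13 ≈ 0.076923
M = 9062/13 (M = 686 + (11 + 1/13) = 686 + 144/13 = 9062/13 ≈ 697.08)
(-891 + M)*V(-32) = (-891 + 9062/13)*(-7) = -2521/13*(-7) = 17647/13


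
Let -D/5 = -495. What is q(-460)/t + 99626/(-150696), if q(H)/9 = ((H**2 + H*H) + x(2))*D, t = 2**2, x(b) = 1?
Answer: 88786337202181/37674 ≈ 2.3567e+9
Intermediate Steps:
D = 2475 (D = -5*(-495) = 2475)
t = 4
q(H) = 22275 + 44550*H**2 (q(H) = 9*(((H**2 + H*H) + 1)*2475) = 9*(((H**2 + H**2) + 1)*2475) = 9*((2*H**2 + 1)*2475) = 9*((1 + 2*H**2)*2475) = 9*(2475 + 4950*H**2) = 22275 + 44550*H**2)
q(-460)/t + 99626/(-150696) = (22275 + 44550*(-460)**2)/4 + 99626/(-150696) = (22275 + 44550*211600)*(1/4) + 99626*(-1/150696) = (22275 + 9426780000)*(1/4) - 49813/75348 = 9426802275*(1/4) - 49813/75348 = 9426802275/4 - 49813/75348 = 88786337202181/37674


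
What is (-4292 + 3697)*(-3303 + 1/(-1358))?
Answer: 381265375/194 ≈ 1.9653e+6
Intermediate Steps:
(-4292 + 3697)*(-3303 + 1/(-1358)) = -595*(-3303 - 1/1358) = -595*(-4485475/1358) = 381265375/194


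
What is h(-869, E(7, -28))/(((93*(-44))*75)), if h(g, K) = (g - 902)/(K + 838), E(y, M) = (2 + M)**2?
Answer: 161/42240600 ≈ 3.8115e-6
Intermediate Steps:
h(g, K) = (-902 + g)/(838 + K)
h(-869, E(7, -28))/(((93*(-44))*75)) = ((-902 - 869)/(838 + (2 - 28)**2))/(((93*(-44))*75)) = (-1771/(838 + (-26)**2))/((-4092*75)) = (-1771/(838 + 676))/(-306900) = (-1771/1514)*(-1/306900) = ((1/1514)*(-1771))*(-1/306900) = -1771/1514*(-1/306900) = 161/42240600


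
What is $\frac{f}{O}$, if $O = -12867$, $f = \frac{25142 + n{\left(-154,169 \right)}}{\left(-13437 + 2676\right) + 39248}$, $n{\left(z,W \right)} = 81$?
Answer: $- \frac{25223}{366542229} \approx -6.8813 \cdot 10^{-5}$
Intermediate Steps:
$f = \frac{25223}{28487}$ ($f = \frac{25142 + 81}{\left(-13437 + 2676\right) + 39248} = \frac{25223}{-10761 + 39248} = \frac{25223}{28487} \approx 0.88542$)
$\frac{f}{O} = \frac{25223}{28487 \left(-12867\right)} = \frac{25223}{28487} \left(- \frac{1}{12867}\right) = - \frac{25223}{366542229}$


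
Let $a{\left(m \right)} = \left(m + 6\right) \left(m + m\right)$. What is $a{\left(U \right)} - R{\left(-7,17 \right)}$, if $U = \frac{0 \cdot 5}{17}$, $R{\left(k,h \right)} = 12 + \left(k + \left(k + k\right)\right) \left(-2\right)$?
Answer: $-54$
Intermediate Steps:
$R{\left(k,h \right)} = 12 - 6 k$ ($R{\left(k,h \right)} = 12 + \left(k + 2 k\right) \left(-2\right) = 12 + 3 k \left(-2\right) = 12 - 6 k$)
$U = 0$ ($U = 0 \cdot \frac{1}{17} = 0$)
$a{\left(m \right)} = 2 m \left(6 + m\right)$ ($a{\left(m \right)} = \left(6 + m\right) 2 m = 2 m \left(6 + m\right)$)
$a{\left(U \right)} - R{\left(-7,17 \right)} = 2 \cdot 0 \left(6 + 0\right) - \left(12 - -42\right) = 2 \cdot 0 \cdot 6 - \left(12 + 42\right) = 0 - 54 = -54$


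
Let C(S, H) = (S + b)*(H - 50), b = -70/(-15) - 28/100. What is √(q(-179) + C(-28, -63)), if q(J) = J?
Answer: √560094/15 ≈ 49.893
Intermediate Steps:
b = 329/75 (b = -70*(-1/15) - 28*1/100 = 14/3 - 7/25 = 329/75 ≈ 4.3867)
C(S, H) = (-50 + H)*(329/75 + S) (C(S, H) = (S + 329/75)*(H - 50) = (329/75 + S)*(-50 + H) = (-50 + H)*(329/75 + S))
√(q(-179) + C(-28, -63)) = √(-179 + (-658/3 - 50*(-28) + (329/75)*(-63) - 63*(-28))) = √(-179 + (-658/3 + 1400 - 6909/25 + 1764)) = √(-179 + 200123/75) = √(186698/75) = √560094/15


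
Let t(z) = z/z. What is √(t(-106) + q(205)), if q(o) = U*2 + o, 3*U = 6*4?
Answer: √222 ≈ 14.900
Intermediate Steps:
U = 8 (U = (6*4)/3 = (⅓)*24 = 8)
t(z) = 1
q(o) = 16 + o (q(o) = 8*2 + o = 16 + o)
√(t(-106) + q(205)) = √(1 + (16 + 205)) = √(1 + 221) = √222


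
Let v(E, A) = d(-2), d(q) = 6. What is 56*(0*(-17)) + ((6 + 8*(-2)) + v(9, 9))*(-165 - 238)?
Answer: 1612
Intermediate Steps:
v(E, A) = 6
56*(0*(-17)) + ((6 + 8*(-2)) + v(9, 9))*(-165 - 238) = 56*(0*(-17)) + ((6 + 8*(-2)) + 6)*(-165 - 238) = 56*0 + ((6 - 16) + 6)*(-403) = 0 + (-10 + 6)*(-403) = 0 - 4*(-403) = 0 + 1612 = 1612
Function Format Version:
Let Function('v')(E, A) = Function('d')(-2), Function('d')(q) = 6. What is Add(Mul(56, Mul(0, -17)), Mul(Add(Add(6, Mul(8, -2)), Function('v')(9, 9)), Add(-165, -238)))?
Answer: 1612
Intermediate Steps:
Function('v')(E, A) = 6
Add(Mul(56, Mul(0, -17)), Mul(Add(Add(6, Mul(8, -2)), Function('v')(9, 9)), Add(-165, -238))) = Add(Mul(56, Mul(0, -17)), Mul(Add(Add(6, Mul(8, -2)), 6), Add(-165, -238))) = Add(Mul(56, 0), Mul(Add(Add(6, -16), 6), -403)) = Add(0, Mul(Add(-10, 6), -403)) = Add(0, Mul(-4, -403)) = Add(0, 1612) = 1612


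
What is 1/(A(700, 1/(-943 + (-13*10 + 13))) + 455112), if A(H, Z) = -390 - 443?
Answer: 1/454279 ≈ 2.2013e-6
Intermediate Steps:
A(H, Z) = -833
1/(A(700, 1/(-943 + (-13*10 + 13))) + 455112) = 1/(-833 + 455112) = 1/454279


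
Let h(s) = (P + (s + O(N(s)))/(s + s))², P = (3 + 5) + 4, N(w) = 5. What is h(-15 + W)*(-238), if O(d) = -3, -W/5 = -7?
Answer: -29394071/800 ≈ -36743.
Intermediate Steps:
W = 35 (W = -5*(-7) = 35)
P = 12 (P = 8 + 4 = 12)
h(s) = (12 + (-3 + s)/(2*s))² (h(s) = (12 + (s - 3)/(s + s))² = (12 + (-3 + s)/((2*s)))² = (12 + (-3 + s)*(1/(2*s)))² = (12 + (-3 + s)/(2*s))²)
h(-15 + W)*(-238) = ((-3 + 25*(-15 + 35))²/(4*(-15 + 35)²))*(-238) = ((¼)*(-3 + 25*20)²/20²)*(-238) = ((¼)*(1/400)*(-3 + 500)²)*(-238) = ((¼)*(1/400)*497²)*(-238) = ((¼)*(1/400)*247009)*(-238) = (247009/1600)*(-238) = -29394071/800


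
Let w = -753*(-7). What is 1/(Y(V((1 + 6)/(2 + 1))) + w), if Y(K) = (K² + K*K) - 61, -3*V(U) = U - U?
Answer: 1/5210 ≈ 0.00019194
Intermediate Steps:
V(U) = 0 (V(U) = -(U - U)/3 = -⅓*0 = 0)
w = 5271
Y(K) = -61 + 2*K² (Y(K) = (K² + K²) - 61 = 2*K² - 61 = -61 + 2*K²)
1/(Y(V((1 + 6)/(2 + 1))) + w) = 1/((-61 + 2*0²) + 5271) = 1/((-61 + 2*0) + 5271) = 1/((-61 + 0) + 5271) = 1/(-61 + 5271) = 1/5210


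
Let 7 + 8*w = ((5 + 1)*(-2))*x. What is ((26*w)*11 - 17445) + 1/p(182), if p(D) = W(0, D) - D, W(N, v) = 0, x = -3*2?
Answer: -5504137/364 ≈ -15121.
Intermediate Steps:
x = -6
w = 65/8 (w = -7/8 + (((5 + 1)*(-2))*(-6))/8 = -7/8 + ((6*(-2))*(-6))/8 = -7/8 + (-12*(-6))/8 = -7/8 + (⅛)*72 = -7/8 + 9 = 65/8 ≈ 8.1250)
p(D) = -D (p(D) = 0 - D = -D)
((26*w)*11 - 17445) + 1/p(182) = ((26*(65/8))*11 - 17445) + 1/(-1*182) = ((845/4)*11 - 17445) + 1/(-182) = (9295/4 - 17445) - 1/182 = -60485/4 - 1/182 = -5504137/364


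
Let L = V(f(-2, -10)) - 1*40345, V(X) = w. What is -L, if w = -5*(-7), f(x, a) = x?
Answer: 40310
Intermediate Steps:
w = 35
V(X) = 35
L = -40310 (L = 35 - 1*40345 = 35 - 40345 = -40310)
-L = -1*(-40310) = 40310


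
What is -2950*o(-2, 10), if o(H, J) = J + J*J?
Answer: -324500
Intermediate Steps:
o(H, J) = J + J²
-2950*o(-2, 10) = -29500*(1 + 10) = -29500*11 = -2950*110 = -324500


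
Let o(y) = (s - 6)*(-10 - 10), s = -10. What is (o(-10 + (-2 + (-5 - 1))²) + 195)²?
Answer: 265225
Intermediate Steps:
o(y) = 320 (o(y) = (-10 - 6)*(-10 - 10) = -16*(-20) = 320)
(o(-10 + (-2 + (-5 - 1))²) + 195)² = (320 + 195)² = 515² = 265225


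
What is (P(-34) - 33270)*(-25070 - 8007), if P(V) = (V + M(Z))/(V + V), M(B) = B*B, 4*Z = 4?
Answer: 74830990179/68 ≈ 1.1005e+9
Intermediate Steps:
Z = 1 (Z = (¼)*4 = 1)
M(B) = B²
P(V) = (1 + V)/(2*V) (P(V) = (V + 1²)/(V + V) = (V + 1)/((2*V)) = (1 + V)*(1/(2*V)) = (1 + V)/(2*V))
(P(-34) - 33270)*(-25070 - 8007) = ((½)*(1 - 34)/(-34) - 33270)*(-25070 - 8007) = ((½)*(-1/34)*(-33) - 33270)*(-33077) = (33/68 - 33270)*(-33077) = -2262327/68*(-33077) = 74830990179/68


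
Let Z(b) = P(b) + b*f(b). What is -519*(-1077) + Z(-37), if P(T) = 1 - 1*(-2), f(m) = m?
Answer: 560335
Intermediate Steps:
P(T) = 3 (P(T) = 1 + 2 = 3)
Z(b) = 3 + b² (Z(b) = 3 + b*b = 3 + b²)
-519*(-1077) + Z(-37) = -519*(-1077) + (3 + (-37)²) = 558963 + (3 + 1369) = 558963 + 1372 = 560335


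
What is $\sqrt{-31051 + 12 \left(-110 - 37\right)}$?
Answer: $i \sqrt{32815} \approx 181.15 i$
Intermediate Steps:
$\sqrt{-31051 + 12 \left(-110 - 37\right)} = \sqrt{-31051 + 12 \left(-147\right)} = \sqrt{-31051 - 1764} = \sqrt{-32815} = i \sqrt{32815}$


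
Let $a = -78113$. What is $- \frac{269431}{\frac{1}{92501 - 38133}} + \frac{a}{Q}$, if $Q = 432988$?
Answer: $- \frac{6342592074246817}{432988} \approx -1.4648 \cdot 10^{10}$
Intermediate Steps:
$- \frac{269431}{\frac{1}{92501 - 38133}} + \frac{a}{Q} = - \frac{269431}{\frac{1}{92501 - 38133}} - \frac{78113}{432988} = - \frac{269431}{\frac{1}{54368}} - \frac{78113}{432988} = - 269431 \frac{1}{\frac{1}{54368}} - \frac{78113}{432988} = \left(-269431\right) 54368 - \frac{78113}{432988} = -14648424608 - \frac{78113}{432988} = - \frac{6342592074246817}{432988}$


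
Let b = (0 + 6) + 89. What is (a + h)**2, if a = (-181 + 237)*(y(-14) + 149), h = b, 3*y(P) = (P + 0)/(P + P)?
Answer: 642369025/9 ≈ 7.1374e+7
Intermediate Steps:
b = 95 (b = 6 + 89 = 95)
y(P) = 1/6 (y(P) = ((P + 0)/(P + P))/3 = (P/((2*P)))/3 = (P*(1/(2*P)))/3 = (1/3)*(1/2) = 1/6)
h = 95
a = 25060/3 (a = (-181 + 237)*(1/6 + 149) = 56*(895/6) = 25060/3 ≈ 8353.3)
(a + h)**2 = (25060/3 + 95)**2 = (25345/3)**2 = 642369025/9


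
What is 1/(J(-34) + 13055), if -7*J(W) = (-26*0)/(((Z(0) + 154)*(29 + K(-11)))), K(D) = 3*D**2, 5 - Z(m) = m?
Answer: 1/13055 ≈ 7.6599e-5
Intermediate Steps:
Z(m) = 5 - m
J(W) = 0 (J(W) = -(-26*0)/(7*(((5 - 1*0) + 154)*(29 + 3*(-11)**2))) = -0/(((5 + 0) + 154)*(29 + 3*121)) = -0/((5 + 154)*(29 + 363)) = -0/(159*392) = -0/62328 = -1/7*0 = 0)
1/(J(-34) + 13055) = 1/(0 + 13055) = 1/13055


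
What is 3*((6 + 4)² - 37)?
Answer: 189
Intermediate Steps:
3*((6 + 4)² - 37) = 3*(10² - 37) = 3*(100 - 37) = 3*63 = 189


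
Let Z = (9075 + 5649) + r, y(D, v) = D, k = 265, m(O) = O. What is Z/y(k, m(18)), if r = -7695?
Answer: 7029/265 ≈ 26.525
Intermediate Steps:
Z = 7029 (Z = (9075 + 5649) - 7695 = 14724 - 7695 = 7029)
Z/y(k, m(18)) = 7029/265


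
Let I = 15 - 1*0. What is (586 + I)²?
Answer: 361201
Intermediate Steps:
I = 15 (I = 15 + 0 = 15)
(586 + I)² = (586 + 15)² = 601² = 361201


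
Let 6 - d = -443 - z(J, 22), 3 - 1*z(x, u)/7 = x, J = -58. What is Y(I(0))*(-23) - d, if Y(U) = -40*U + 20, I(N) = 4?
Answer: 2344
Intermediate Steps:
z(x, u) = 21 - 7*x
Y(U) = 20 - 40*U
d = 876 (d = 6 - (-443 - (21 - 7*(-58))) = 6 - (-443 - (21 + 406)) = 6 - (-443 - 1*427) = 6 - (-443 - 427) = 6 - 1*(-870) = 6 + 870 = 876)
Y(I(0))*(-23) - d = (20 - 40*4)*(-23) - 1*876 = (20 - 160)*(-23) - 876 = -140*(-23) - 876 = 3220 - 876 = 2344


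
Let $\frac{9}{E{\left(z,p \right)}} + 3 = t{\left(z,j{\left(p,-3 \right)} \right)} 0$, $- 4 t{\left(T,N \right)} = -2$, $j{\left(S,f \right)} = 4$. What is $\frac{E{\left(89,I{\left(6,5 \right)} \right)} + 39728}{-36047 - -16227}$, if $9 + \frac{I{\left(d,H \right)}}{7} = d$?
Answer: $- \frac{7945}{3964} \approx -2.0043$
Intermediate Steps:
$t{\left(T,N \right)} = \frac{1}{2}$ ($t{\left(T,N \right)} = \left(- \frac{1}{4}\right) \left(-2\right) = \frac{1}{2}$)
$I{\left(d,H \right)} = -63 + 7 d$
$E{\left(z,p \right)} = -3$ ($E{\left(z,p \right)} = \frac{9}{-3 + \frac{1}{2} \cdot 0} = \frac{9}{-3 + 0} = \frac{9}{-3} = 9 \left(- \frac{1}{3}\right) = -3$)
$\frac{E{\left(89,I{\left(6,5 \right)} \right)} + 39728}{-36047 - -16227} = \frac{-3 + 39728}{-36047 - -16227} = \frac{39725}{-36047 + 16227} = \frac{39725}{-19820} = 39725 \left(- \frac{1}{19820}\right) = - \frac{7945}{3964}$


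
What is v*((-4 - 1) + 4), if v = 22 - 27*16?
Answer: 410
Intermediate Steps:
v = -410 (v = 22 - 432 = -410)
v*((-4 - 1) + 4) = -410*((-4 - 1) + 4) = -410*(-5 + 4) = -410*(-1) = 410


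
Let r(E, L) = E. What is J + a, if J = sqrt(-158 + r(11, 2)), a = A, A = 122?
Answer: 122 + 7*I*sqrt(3) ≈ 122.0 + 12.124*I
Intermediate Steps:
a = 122
J = 7*I*sqrt(3) (J = sqrt(-158 + 11) = sqrt(-147) = 7*I*sqrt(3) ≈ 12.124*I)
J + a = 7*I*sqrt(3) + 122 = 122 + 7*I*sqrt(3)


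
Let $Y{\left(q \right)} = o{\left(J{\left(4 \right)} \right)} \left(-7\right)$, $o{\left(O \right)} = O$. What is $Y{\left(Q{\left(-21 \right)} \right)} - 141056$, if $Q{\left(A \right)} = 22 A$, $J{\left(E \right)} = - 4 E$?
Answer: $-140944$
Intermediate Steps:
$Y{\left(q \right)} = 112$ ($Y{\left(q \right)} = \left(-4\right) 4 \left(-7\right) = \left(-16\right) \left(-7\right) = 112$)
$Y{\left(Q{\left(-21 \right)} \right)} - 141056 = 112 - 141056 = -140944$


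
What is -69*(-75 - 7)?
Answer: 5658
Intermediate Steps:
-69*(-75 - 7) = -69*(-82) = 5658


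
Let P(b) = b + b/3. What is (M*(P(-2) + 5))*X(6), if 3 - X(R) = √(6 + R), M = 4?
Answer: 28 - 56*√3/3 ≈ -4.3316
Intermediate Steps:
P(b) = 4*b/3 (P(b) = b + b*(⅓) = b + b/3 = 4*b/3)
X(R) = 3 - √(6 + R)
(M*(P(-2) + 5))*X(6) = (4*((4/3)*(-2) + 5))*(3 - √(6 + 6)) = (4*(-8/3 + 5))*(3 - √12) = (4*(7/3))*(3 - 2*√3) = 28*(3 - 2*√3)/3 = 28 - 56*√3/3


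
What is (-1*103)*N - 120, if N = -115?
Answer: 11725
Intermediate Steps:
(-1*103)*N - 120 = -1*103*(-115) - 120 = -103*(-115) - 120 = 11845 - 120 = 11725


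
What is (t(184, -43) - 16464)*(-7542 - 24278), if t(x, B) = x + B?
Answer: 519397860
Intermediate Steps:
t(x, B) = B + x
(t(184, -43) - 16464)*(-7542 - 24278) = ((-43 + 184) - 16464)*(-7542 - 24278) = (141 - 16464)*(-31820) = -16323*(-31820) = 519397860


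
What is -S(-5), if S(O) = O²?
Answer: -25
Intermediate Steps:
-S(-5) = -1*(-5)² = -1*25 = -25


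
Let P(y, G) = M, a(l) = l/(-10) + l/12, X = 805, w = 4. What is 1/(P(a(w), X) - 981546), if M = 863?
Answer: -1/980683 ≈ -1.0197e-6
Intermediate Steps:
a(l) = -l/60 (a(l) = l*(-⅒) + l*(1/12) = -l/10 + l/12 = -l/60)
P(y, G) = 863
1/(P(a(w), X) - 981546) = 1/(863 - 981546) = 1/(-980683) = -1/980683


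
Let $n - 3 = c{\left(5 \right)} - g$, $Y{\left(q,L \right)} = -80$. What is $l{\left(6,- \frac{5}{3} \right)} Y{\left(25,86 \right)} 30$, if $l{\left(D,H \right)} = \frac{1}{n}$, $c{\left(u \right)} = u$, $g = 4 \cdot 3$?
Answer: $600$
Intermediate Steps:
$g = 12$
$n = -4$ ($n = 3 + \left(5 - 12\right) = 3 - 7 = -4$)
$l{\left(D,H \right)} = - \frac{1}{4}$ ($l{\left(D,H \right)} = \frac{1}{-4} = - \frac{1}{4}$)
$l{\left(6,- \frac{5}{3} \right)} Y{\left(25,86 \right)} 30 = - \frac{\left(-80\right) 30}{4} = \left(- \frac{1}{4}\right) \left(-2400\right) = 600$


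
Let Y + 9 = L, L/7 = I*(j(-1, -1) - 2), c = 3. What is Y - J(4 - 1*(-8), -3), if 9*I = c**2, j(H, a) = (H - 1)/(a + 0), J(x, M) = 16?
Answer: -25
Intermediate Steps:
j(H, a) = (-1 + H)/a
I = 1 (I = (1/9)*3**2 = (1/9)*9 = 1)
L = 0 (L = 7*(1*((-1 - 1)/(-1) - 2)) = 7*(1*(-1*(-2) - 2)) = 7*(1*(2 - 2)) = 7*(1*0) = 7*0 = 0)
Y = -9 (Y = -9 + 0 = -9)
Y - J(4 - 1*(-8), -3) = -9 - 1*16 = -9 - 16 = -25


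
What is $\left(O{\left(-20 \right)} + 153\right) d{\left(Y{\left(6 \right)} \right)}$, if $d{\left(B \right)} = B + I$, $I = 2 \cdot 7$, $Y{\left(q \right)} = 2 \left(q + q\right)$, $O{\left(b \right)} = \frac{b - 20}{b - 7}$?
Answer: $\frac{158498}{27} \approx 5870.3$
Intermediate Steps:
$O{\left(b \right)} = \frac{-20 + b}{-7 + b}$
$Y{\left(q \right)} = 4 q$ ($Y{\left(q \right)} = 2 \cdot 2 q = 4 q$)
$I = 14$
$d{\left(B \right)} = 14 + B$ ($d{\left(B \right)} = B + 14 = 14 + B$)
$\left(O{\left(-20 \right)} + 153\right) d{\left(Y{\left(6 \right)} \right)} = \left(\frac{-20 - 20}{-7 - 20} + 153\right) \left(14 + 4 \cdot 6\right) = \left(\frac{1}{-27} \left(-40\right) + 153\right) \left(14 + 24\right) = \left(\left(- \frac{1}{27}\right) \left(-40\right) + 153\right) 38 = \left(\frac{40}{27} + 153\right) 38 = \frac{4171}{27} \cdot 38 = \frac{158498}{27}$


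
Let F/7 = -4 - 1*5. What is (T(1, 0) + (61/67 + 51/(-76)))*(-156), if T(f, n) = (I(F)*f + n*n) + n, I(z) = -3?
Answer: 548223/1273 ≈ 430.65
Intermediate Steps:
F = -63 (F = 7*(-4 - 1*5) = 7*(-4 - 5) = 7*(-9) = -63)
T(f, n) = n + n² - 3*f (T(f, n) = (-3*f + n*n) + n = (-3*f + n²) + n = (n² - 3*f) + n = n + n² - 3*f)
(T(1, 0) + (61/67 + 51/(-76)))*(-156) = ((0 + 0² - 3*1) + (61/67 + 51/(-76)))*(-156) = ((0 + 0 - 3) + (61*(1/67) + 51*(-1/76)))*(-156) = (-3 + (61/67 - 51/76))*(-156) = (-3 + 1219/5092)*(-156) = -14057/5092*(-156) = 548223/1273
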